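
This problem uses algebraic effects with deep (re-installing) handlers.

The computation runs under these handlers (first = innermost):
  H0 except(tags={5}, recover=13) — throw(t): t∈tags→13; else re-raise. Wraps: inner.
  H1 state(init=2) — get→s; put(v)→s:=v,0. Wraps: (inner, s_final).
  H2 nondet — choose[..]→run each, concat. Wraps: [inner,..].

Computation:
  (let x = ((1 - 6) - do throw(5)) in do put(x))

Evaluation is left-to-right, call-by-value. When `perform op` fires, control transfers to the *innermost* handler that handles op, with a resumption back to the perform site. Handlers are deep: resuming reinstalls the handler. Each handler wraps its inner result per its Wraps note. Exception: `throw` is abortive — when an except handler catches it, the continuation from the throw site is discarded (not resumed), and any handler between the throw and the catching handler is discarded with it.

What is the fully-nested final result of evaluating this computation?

Answer: [(13, 2)]

Evaluation trace:
throw(5) @ H0 caught ⇒ 13
H1 returns (13, 2)
H2 returns [(13, 2)]
= [(13, 2)]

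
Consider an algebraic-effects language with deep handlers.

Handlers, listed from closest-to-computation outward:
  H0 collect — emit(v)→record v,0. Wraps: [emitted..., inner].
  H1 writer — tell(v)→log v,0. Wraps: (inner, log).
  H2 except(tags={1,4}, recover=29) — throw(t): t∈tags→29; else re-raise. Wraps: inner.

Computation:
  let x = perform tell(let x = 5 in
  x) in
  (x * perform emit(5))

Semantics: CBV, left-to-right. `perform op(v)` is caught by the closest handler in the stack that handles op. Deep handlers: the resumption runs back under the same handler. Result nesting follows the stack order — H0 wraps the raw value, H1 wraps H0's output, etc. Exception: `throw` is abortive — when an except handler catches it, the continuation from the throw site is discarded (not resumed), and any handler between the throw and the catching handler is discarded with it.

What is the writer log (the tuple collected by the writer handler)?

Answer: (5)

Working:
tell(5) @ H1 ⇒ log+=5
emit(5) @ H0 ⇒ out+=5
H0 returns [5, 0]
H1 returns ([5, 0], (5))
H2 returns ([5, 0], (5))
= ([5, 0], (5))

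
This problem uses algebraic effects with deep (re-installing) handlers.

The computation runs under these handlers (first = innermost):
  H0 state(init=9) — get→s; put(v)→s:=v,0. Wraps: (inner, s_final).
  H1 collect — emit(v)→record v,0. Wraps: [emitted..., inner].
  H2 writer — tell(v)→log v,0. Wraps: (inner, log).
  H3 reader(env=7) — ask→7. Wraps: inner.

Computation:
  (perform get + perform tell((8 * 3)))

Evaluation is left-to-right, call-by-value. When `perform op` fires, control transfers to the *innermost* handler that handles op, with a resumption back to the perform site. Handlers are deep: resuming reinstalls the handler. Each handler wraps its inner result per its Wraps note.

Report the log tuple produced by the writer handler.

Answer: (24)

Step-by-step:
get @ H0 ⇒ 9
tell(24) @ H2 ⇒ log+=24
H0 returns (9, 9)
H1 returns [(9, 9)]
H2 returns ([(9, 9)], (24))
H3 returns ([(9, 9)], (24))
= ([(9, 9)], (24))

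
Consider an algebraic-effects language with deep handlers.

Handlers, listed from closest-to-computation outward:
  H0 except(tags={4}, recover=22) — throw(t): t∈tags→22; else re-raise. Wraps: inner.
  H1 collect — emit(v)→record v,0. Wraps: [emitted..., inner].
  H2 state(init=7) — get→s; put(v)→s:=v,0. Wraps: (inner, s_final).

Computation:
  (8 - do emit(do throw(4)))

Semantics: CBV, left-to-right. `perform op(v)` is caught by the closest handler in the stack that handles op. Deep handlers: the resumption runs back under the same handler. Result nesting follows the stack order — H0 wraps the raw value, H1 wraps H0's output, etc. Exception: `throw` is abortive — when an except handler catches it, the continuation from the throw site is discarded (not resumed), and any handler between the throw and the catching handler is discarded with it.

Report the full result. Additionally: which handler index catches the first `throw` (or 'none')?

Working:
throw(4) @ H0 caught ⇒ 22
H1 returns [22]
H2 returns ([22], 7)
= ([22], 7)

Answer: ([22], 7) ; first throw caught by: H0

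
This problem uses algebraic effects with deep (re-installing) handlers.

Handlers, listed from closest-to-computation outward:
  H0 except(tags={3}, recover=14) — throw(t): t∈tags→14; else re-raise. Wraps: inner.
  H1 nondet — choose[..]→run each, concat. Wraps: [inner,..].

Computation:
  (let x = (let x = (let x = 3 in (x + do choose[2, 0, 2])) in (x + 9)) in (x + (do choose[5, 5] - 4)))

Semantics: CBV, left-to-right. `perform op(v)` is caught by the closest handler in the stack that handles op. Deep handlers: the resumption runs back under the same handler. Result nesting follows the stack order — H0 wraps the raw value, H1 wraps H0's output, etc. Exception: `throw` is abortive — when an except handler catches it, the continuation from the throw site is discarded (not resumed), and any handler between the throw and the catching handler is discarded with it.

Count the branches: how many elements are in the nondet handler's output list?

Evaluation trace:
choose[2, 0, 2] @ H1
  branch[0] choose=2:
    choose[5, 5] @ H1
      branch[0] choose=5:
        H0 returns 15
        H1 returns [15]
      branch[1] choose=5:
        H0 returns 15
        H1 returns [15]
  branch[1] choose=0:
    choose[5, 5] @ H1
      branch[0] choose=5:
        H0 returns 13
        H1 returns [13]
      branch[1] choose=5:
        H0 returns 13
        H1 returns [13]
  branch[2] choose=2:
    choose[5, 5] @ H1
      branch[0] choose=5:
        H0 returns 15
        H1 returns [15]
      branch[1] choose=5:
        H0 returns 15
        H1 returns [15]
= [15, 15, 13, 13, 15, 15]

Answer: 6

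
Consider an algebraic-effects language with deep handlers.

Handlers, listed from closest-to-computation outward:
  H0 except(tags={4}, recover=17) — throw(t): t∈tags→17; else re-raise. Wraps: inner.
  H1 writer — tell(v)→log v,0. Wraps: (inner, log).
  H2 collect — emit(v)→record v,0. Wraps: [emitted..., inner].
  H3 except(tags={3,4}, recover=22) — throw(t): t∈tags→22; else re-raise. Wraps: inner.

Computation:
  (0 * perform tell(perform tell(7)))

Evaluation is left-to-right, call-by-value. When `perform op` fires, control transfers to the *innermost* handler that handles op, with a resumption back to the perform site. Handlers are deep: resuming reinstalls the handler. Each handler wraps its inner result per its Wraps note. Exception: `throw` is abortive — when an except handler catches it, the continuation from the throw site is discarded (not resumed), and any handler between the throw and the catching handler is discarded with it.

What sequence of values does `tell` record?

Answer: (7, 0)

Step-by-step:
tell(7) @ H1 ⇒ log+=7
tell(0) @ H1 ⇒ log+=0
H0 returns 0
H1 returns (0, (7, 0))
H2 returns [(0, (7, 0))]
H3 returns [(0, (7, 0))]
= [(0, (7, 0))]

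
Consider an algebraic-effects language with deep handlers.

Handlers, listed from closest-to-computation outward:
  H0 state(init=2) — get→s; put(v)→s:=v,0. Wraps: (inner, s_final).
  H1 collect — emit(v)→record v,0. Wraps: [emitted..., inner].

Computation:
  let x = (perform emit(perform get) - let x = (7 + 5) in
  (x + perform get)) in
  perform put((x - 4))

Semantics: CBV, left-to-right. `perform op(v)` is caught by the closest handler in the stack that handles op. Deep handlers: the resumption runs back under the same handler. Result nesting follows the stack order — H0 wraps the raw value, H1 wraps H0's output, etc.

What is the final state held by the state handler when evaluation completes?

Evaluation trace:
get @ H0 ⇒ 2
emit(2) @ H1 ⇒ out+=2
get @ H0 ⇒ 2
put(-18) @ H0 ⇒ s:=-18
H0 returns (0, -18)
H1 returns [2, (0, -18)]
= [2, (0, -18)]

Answer: -18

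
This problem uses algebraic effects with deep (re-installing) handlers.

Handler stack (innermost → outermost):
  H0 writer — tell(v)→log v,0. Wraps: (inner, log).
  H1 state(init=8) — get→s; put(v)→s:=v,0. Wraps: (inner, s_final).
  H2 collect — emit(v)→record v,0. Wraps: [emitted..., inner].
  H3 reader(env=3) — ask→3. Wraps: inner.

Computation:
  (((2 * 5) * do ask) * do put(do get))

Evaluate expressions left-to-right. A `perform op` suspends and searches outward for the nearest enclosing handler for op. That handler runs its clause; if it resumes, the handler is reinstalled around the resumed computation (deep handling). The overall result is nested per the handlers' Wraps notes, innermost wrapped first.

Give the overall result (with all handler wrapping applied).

Working:
ask @ H3 ⇒ 3
get @ H1 ⇒ 8
put(8) @ H1 ⇒ s:=8
H0 returns (0, ())
H1 returns ((0, ()), 8)
H2 returns [((0, ()), 8)]
H3 returns [((0, ()), 8)]
= [((0, ()), 8)]

Answer: [((0, ()), 8)]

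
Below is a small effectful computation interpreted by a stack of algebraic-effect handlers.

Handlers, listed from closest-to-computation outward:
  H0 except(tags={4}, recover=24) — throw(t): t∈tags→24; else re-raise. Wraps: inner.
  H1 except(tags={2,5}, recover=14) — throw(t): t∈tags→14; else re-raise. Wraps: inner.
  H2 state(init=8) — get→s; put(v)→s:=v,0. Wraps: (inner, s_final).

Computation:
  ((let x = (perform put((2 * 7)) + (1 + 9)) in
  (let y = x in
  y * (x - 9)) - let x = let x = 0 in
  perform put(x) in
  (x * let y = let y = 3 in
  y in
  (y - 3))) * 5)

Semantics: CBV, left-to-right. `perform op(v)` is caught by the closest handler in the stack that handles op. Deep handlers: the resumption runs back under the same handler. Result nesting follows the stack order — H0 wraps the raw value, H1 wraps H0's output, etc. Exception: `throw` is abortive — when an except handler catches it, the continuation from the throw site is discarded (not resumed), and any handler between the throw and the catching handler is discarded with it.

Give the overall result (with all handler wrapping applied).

Step-by-step:
put(14) @ H2 ⇒ s:=14
put(0) @ H2 ⇒ s:=0
H0 returns 50
H1 returns 50
H2 returns (50, 0)
= (50, 0)

Answer: (50, 0)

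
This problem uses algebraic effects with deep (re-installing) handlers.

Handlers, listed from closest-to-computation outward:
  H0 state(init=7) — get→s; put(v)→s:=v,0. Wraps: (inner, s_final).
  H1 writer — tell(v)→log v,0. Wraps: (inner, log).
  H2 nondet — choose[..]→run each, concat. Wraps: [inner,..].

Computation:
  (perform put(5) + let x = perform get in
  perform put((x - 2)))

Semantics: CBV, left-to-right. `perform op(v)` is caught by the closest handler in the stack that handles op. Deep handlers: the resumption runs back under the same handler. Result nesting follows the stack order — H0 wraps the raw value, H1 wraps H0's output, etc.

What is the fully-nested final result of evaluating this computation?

Answer: [((0, 3), ())]

Step-by-step:
put(5) @ H0 ⇒ s:=5
get @ H0 ⇒ 5
put(3) @ H0 ⇒ s:=3
H0 returns (0, 3)
H1 returns ((0, 3), ())
H2 returns [((0, 3), ())]
= [((0, 3), ())]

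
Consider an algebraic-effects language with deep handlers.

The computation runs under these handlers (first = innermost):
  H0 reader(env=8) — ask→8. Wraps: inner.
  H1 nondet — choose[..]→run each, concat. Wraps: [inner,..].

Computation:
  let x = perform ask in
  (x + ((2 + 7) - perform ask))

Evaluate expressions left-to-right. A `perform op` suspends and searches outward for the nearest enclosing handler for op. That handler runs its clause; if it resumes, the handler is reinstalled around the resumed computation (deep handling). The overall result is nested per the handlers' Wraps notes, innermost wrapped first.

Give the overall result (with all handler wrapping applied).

Answer: [9]

Working:
ask @ H0 ⇒ 8
ask @ H0 ⇒ 8
H0 returns 9
H1 returns [9]
= [9]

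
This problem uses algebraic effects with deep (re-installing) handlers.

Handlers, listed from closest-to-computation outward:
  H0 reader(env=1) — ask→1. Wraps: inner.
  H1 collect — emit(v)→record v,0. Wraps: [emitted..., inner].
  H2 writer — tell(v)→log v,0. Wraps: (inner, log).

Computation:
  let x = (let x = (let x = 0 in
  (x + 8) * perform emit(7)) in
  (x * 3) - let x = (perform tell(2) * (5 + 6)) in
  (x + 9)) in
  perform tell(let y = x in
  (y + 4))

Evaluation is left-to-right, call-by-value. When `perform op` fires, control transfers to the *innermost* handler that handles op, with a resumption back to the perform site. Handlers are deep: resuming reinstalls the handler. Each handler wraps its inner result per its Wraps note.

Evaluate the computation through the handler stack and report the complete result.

Evaluation trace:
emit(7) @ H1 ⇒ out+=7
tell(2) @ H2 ⇒ log+=2
tell(-5) @ H2 ⇒ log+=-5
H0 returns 0
H1 returns [7, 0]
H2 returns ([7, 0], (2, -5))
= ([7, 0], (2, -5))

Answer: ([7, 0], (2, -5))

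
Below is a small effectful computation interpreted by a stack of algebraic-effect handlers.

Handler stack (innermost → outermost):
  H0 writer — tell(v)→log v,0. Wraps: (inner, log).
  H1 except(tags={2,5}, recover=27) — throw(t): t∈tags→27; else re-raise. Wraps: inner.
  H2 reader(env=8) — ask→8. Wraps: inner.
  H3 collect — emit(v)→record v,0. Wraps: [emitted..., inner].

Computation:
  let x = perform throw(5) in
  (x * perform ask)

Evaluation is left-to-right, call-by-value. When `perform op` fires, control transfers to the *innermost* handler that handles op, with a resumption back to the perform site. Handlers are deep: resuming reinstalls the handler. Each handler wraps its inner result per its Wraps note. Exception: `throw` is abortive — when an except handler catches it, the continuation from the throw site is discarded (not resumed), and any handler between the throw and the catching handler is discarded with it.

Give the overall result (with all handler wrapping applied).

Answer: [27]

Evaluation trace:
throw(5) @ H1 caught ⇒ 27
H2 returns 27
H3 returns [27]
= [27]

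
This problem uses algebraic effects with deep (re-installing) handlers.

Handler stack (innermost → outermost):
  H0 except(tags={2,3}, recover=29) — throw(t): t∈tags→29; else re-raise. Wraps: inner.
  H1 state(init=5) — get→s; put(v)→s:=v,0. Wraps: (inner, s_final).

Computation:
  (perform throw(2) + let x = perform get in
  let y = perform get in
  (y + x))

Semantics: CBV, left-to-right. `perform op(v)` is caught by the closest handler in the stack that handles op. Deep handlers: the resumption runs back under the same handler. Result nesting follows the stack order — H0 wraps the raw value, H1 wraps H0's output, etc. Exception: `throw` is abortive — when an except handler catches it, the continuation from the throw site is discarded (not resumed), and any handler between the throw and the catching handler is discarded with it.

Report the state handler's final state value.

Step-by-step:
throw(2) @ H0 caught ⇒ 29
H1 returns (29, 5)
= (29, 5)

Answer: 5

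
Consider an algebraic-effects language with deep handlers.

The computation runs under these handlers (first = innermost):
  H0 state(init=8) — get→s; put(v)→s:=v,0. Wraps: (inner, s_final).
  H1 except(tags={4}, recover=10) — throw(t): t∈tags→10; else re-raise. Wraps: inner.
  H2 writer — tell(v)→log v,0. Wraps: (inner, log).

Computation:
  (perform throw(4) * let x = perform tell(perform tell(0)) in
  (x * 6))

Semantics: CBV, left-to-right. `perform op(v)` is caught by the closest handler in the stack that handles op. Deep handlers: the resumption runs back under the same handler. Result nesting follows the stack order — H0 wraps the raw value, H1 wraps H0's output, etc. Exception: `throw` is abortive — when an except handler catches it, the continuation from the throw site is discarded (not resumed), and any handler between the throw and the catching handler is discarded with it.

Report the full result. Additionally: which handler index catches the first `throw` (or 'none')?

Working:
throw(4) @ H1 caught ⇒ 10
H2 returns (10, ())
= (10, ())

Answer: (10, ()) ; first throw caught by: H1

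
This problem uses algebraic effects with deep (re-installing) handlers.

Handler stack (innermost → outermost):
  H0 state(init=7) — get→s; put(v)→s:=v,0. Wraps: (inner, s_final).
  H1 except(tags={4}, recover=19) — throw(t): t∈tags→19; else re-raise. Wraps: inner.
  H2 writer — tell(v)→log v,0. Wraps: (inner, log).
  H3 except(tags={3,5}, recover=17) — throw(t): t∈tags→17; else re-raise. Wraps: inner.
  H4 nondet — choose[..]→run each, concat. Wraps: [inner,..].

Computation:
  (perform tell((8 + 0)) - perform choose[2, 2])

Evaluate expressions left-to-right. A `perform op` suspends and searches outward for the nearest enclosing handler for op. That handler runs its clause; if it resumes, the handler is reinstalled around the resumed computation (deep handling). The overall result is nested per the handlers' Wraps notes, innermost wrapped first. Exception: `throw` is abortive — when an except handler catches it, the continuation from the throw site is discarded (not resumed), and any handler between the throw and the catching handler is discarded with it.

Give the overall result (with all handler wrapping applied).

Answer: [((-2, 7), (8)), ((-2, 7), (8))]

Step-by-step:
tell(8) @ H2 ⇒ log+=8
choose[2, 2] @ H4
  branch[0] choose=2:
    H0 returns (-2, 7)
    H1 returns (-2, 7)
    H2 returns ((-2, 7), (8))
    H3 returns ((-2, 7), (8))
    H4 returns [((-2, 7), (8))]
  branch[1] choose=2:
    H0 returns (-2, 7)
    H1 returns (-2, 7)
    H2 returns ((-2, 7), (8))
    H3 returns ((-2, 7), (8))
    H4 returns [((-2, 7), (8))]
= [((-2, 7), (8)), ((-2, 7), (8))]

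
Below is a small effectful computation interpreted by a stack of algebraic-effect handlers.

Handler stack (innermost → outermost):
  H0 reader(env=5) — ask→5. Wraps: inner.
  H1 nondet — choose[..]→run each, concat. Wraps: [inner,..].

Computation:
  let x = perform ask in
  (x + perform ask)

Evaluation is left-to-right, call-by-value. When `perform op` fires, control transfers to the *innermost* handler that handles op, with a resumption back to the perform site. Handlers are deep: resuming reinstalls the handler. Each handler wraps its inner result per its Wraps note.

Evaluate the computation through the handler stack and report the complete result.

Answer: [10]

Working:
ask @ H0 ⇒ 5
ask @ H0 ⇒ 5
H0 returns 10
H1 returns [10]
= [10]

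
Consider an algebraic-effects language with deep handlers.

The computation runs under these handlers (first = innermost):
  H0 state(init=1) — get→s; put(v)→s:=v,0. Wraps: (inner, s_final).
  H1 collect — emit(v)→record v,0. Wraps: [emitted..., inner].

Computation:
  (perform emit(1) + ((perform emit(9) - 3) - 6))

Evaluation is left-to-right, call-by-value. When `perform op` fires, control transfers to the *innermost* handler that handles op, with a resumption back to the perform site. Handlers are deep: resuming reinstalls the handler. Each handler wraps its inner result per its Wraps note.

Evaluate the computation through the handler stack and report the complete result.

Answer: [1, 9, (-9, 1)]

Working:
emit(1) @ H1 ⇒ out+=1
emit(9) @ H1 ⇒ out+=9
H0 returns (-9, 1)
H1 returns [1, 9, (-9, 1)]
= [1, 9, (-9, 1)]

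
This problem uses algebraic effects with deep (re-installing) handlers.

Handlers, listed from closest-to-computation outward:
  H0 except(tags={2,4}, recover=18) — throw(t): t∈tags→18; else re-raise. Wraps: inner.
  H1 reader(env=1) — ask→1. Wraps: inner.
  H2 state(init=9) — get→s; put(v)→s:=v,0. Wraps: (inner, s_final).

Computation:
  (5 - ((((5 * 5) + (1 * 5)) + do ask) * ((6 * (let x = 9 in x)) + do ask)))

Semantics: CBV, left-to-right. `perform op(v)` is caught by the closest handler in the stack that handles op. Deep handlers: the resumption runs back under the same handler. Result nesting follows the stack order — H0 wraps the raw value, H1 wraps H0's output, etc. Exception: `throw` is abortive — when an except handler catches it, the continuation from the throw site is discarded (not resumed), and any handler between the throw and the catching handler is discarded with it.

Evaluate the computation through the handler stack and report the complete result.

Answer: (-1700, 9)

Step-by-step:
ask @ H1 ⇒ 1
ask @ H1 ⇒ 1
H0 returns -1700
H1 returns -1700
H2 returns (-1700, 9)
= (-1700, 9)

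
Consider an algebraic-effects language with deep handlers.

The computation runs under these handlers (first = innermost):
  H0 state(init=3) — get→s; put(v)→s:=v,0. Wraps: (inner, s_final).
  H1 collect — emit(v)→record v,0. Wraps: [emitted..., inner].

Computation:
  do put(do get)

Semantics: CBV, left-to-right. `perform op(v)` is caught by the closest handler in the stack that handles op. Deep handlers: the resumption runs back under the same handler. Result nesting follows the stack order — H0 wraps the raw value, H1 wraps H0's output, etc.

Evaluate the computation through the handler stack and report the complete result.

Step-by-step:
get @ H0 ⇒ 3
put(3) @ H0 ⇒ s:=3
H0 returns (0, 3)
H1 returns [(0, 3)]
= [(0, 3)]

Answer: [(0, 3)]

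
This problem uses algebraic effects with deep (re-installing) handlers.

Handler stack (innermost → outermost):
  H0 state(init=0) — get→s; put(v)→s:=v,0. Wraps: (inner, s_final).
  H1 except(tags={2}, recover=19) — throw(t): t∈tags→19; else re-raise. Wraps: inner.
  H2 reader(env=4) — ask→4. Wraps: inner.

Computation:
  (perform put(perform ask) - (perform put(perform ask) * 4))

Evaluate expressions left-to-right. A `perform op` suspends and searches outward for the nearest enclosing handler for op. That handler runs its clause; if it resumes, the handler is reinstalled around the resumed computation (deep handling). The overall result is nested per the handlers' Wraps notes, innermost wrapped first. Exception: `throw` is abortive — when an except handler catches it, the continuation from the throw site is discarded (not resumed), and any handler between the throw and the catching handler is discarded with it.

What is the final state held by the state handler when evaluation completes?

Answer: 4

Working:
ask @ H2 ⇒ 4
put(4) @ H0 ⇒ s:=4
ask @ H2 ⇒ 4
put(4) @ H0 ⇒ s:=4
H0 returns (0, 4)
H1 returns (0, 4)
H2 returns (0, 4)
= (0, 4)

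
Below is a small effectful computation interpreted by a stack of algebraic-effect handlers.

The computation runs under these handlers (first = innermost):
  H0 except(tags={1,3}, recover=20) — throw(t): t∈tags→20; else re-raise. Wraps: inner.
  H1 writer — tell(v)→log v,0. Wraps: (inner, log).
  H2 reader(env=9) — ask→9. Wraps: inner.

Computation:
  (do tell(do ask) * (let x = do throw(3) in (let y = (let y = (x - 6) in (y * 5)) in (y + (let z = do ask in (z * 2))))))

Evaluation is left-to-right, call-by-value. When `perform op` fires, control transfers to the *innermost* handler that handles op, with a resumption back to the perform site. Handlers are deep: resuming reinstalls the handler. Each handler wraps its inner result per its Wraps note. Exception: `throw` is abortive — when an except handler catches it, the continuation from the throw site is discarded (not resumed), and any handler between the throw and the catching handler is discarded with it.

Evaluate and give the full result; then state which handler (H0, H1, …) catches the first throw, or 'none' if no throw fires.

Answer: (20, (9)) ; first throw caught by: H0

Working:
ask @ H2 ⇒ 9
tell(9) @ H1 ⇒ log+=9
throw(3) @ H0 caught ⇒ 20
H1 returns (20, (9))
H2 returns (20, (9))
= (20, (9))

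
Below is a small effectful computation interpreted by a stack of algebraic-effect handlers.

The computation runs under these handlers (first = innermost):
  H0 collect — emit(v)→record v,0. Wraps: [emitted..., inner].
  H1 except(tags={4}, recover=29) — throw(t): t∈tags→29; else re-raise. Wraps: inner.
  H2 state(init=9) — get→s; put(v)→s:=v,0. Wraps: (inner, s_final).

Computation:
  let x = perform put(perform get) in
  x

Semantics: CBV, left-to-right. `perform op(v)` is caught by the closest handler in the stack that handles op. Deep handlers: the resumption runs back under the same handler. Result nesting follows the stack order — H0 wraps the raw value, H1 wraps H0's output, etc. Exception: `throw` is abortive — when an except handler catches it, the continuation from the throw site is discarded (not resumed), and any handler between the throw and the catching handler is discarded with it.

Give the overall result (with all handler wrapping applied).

Answer: ([0], 9)

Evaluation trace:
get @ H2 ⇒ 9
put(9) @ H2 ⇒ s:=9
H0 returns [0]
H1 returns [0]
H2 returns ([0], 9)
= ([0], 9)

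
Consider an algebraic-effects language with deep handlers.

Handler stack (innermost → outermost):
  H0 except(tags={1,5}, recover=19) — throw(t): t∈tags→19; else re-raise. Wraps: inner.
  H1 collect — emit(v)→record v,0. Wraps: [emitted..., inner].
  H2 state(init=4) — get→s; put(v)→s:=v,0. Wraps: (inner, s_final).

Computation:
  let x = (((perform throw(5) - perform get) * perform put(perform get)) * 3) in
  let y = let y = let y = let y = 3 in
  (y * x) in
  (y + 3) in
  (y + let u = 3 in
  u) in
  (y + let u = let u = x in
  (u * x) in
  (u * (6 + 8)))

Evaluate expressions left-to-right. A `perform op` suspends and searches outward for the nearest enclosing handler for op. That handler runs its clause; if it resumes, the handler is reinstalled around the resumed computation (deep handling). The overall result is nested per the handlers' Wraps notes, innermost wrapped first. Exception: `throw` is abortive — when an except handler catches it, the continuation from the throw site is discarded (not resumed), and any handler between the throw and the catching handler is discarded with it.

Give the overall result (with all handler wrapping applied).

Step-by-step:
throw(5) @ H0 caught ⇒ 19
H1 returns [19]
H2 returns ([19], 4)
= ([19], 4)

Answer: ([19], 4)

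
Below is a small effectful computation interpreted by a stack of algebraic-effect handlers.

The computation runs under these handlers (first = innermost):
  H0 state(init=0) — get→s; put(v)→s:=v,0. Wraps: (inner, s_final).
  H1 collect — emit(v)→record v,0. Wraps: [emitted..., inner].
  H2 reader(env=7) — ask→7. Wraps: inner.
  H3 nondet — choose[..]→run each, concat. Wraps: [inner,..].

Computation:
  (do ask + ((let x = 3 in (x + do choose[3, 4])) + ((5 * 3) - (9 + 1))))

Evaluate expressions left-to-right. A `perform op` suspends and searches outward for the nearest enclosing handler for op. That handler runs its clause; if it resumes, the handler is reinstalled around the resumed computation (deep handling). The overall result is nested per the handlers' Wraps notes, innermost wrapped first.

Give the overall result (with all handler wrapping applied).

Answer: [[(18, 0)], [(19, 0)]]

Evaluation trace:
ask @ H2 ⇒ 7
choose[3, 4] @ H3
  branch[0] choose=3:
    H0 returns (18, 0)
    H1 returns [(18, 0)]
    H2 returns [(18, 0)]
    H3 returns [[(18, 0)]]
  branch[1] choose=4:
    H0 returns (19, 0)
    H1 returns [(19, 0)]
    H2 returns [(19, 0)]
    H3 returns [[(19, 0)]]
= [[(18, 0)], [(19, 0)]]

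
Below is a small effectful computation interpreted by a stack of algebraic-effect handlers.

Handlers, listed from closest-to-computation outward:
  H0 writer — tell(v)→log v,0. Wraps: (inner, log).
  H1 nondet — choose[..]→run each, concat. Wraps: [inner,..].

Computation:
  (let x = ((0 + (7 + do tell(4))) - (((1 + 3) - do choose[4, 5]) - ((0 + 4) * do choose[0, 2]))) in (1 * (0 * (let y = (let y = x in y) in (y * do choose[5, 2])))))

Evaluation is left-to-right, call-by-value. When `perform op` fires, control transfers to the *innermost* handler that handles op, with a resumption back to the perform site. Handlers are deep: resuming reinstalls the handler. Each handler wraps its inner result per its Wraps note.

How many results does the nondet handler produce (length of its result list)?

Answer: 8

Working:
tell(4) @ H0 ⇒ log+=4
choose[4, 5] @ H1
  branch[0] choose=4:
    choose[0, 2] @ H1
      branch[0] choose=0:
        choose[5, 2] @ H1
          branch[0] choose=5:
            H0 returns (0, (4))
            H1 returns [(0, (4))]
          branch[1] choose=2:
            H0 returns (0, (4))
            H1 returns [(0, (4))]
      branch[1] choose=2:
        choose[5, 2] @ H1
          branch[0] choose=5:
            H0 returns (0, (4))
            H1 returns [(0, (4))]
          branch[1] choose=2:
            H0 returns (0, (4))
            H1 returns [(0, (4))]
  branch[1] choose=5:
    choose[0, 2] @ H1
      branch[0] choose=0:
        choose[5, 2] @ H1
          branch[0] choose=5:
            H0 returns (0, (4))
            H1 returns [(0, (4))]
          branch[1] choose=2:
            H0 returns (0, (4))
            H1 returns [(0, (4))]
      branch[1] choose=2:
        choose[5, 2] @ H1
          branch[0] choose=5:
            H0 returns (0, (4))
            H1 returns [(0, (4))]
          branch[1] choose=2:
            H0 returns (0, (4))
            H1 returns [(0, (4))]
= [(0, (4)), (0, (4)), (0, (4)), (0, (4)), (0, (4)), (0, (4)), (0, (4)), (0, (4))]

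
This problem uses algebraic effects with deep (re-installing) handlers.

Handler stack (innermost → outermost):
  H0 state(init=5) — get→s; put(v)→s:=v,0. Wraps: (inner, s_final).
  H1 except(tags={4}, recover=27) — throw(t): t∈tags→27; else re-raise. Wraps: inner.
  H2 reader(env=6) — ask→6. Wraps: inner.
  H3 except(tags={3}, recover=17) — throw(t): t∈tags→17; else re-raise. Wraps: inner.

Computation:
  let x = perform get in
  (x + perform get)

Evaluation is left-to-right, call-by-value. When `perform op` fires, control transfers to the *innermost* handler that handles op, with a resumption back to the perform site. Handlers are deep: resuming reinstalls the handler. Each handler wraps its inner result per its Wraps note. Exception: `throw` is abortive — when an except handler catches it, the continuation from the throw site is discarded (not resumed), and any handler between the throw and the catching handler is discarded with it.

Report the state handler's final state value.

Answer: 5

Evaluation trace:
get @ H0 ⇒ 5
get @ H0 ⇒ 5
H0 returns (10, 5)
H1 returns (10, 5)
H2 returns (10, 5)
H3 returns (10, 5)
= (10, 5)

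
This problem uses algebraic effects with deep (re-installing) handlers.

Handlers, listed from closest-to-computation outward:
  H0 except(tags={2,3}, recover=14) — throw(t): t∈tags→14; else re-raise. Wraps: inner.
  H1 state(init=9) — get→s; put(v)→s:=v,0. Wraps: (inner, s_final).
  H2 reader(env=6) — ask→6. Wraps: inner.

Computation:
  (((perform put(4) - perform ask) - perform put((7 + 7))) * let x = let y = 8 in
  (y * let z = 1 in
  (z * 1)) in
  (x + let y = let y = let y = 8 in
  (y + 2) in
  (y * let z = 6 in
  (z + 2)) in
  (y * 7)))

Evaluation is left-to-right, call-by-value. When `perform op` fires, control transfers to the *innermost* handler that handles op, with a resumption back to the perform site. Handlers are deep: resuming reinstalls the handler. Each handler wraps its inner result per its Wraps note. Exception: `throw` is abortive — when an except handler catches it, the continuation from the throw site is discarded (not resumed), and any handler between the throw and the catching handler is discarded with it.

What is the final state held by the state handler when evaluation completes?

Answer: 14

Step-by-step:
put(4) @ H1 ⇒ s:=4
ask @ H2 ⇒ 6
put(14) @ H1 ⇒ s:=14
H0 returns -3408
H1 returns (-3408, 14)
H2 returns (-3408, 14)
= (-3408, 14)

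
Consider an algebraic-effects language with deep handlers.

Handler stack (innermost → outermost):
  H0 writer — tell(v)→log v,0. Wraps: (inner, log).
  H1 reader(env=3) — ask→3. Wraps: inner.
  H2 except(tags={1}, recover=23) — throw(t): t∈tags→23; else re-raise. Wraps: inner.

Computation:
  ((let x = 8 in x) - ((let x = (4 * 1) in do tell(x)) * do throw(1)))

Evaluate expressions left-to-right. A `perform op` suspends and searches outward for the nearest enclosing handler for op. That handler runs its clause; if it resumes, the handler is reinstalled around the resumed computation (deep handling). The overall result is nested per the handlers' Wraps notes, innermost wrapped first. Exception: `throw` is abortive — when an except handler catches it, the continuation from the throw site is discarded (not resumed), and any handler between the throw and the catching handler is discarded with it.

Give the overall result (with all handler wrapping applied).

Evaluation trace:
tell(4) @ H0 ⇒ log+=4
throw(1) @ H2 caught ⇒ 23
= 23

Answer: 23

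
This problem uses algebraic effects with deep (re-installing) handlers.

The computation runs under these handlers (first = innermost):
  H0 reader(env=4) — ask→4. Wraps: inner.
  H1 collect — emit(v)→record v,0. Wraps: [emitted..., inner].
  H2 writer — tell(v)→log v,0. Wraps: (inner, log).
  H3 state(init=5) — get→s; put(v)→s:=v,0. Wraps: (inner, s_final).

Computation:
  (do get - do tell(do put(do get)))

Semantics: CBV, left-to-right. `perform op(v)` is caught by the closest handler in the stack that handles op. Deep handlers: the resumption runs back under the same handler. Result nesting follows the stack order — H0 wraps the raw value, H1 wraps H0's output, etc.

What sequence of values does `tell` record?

Working:
get @ H3 ⇒ 5
get @ H3 ⇒ 5
put(5) @ H3 ⇒ s:=5
tell(0) @ H2 ⇒ log+=0
H0 returns 5
H1 returns [5]
H2 returns ([5], (0))
H3 returns (([5], (0)), 5)
= (([5], (0)), 5)

Answer: (0)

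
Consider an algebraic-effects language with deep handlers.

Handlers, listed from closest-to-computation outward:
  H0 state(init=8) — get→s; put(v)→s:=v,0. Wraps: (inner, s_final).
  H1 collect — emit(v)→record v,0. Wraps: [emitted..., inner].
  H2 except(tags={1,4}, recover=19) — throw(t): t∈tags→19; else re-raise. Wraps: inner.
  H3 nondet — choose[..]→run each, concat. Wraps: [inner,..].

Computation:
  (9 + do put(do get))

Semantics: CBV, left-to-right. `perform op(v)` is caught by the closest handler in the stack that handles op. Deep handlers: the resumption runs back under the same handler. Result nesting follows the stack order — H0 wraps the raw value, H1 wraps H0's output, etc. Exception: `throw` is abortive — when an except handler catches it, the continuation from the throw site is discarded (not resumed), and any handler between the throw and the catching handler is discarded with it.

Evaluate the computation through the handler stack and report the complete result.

Working:
get @ H0 ⇒ 8
put(8) @ H0 ⇒ s:=8
H0 returns (9, 8)
H1 returns [(9, 8)]
H2 returns [(9, 8)]
H3 returns [[(9, 8)]]
= [[(9, 8)]]

Answer: [[(9, 8)]]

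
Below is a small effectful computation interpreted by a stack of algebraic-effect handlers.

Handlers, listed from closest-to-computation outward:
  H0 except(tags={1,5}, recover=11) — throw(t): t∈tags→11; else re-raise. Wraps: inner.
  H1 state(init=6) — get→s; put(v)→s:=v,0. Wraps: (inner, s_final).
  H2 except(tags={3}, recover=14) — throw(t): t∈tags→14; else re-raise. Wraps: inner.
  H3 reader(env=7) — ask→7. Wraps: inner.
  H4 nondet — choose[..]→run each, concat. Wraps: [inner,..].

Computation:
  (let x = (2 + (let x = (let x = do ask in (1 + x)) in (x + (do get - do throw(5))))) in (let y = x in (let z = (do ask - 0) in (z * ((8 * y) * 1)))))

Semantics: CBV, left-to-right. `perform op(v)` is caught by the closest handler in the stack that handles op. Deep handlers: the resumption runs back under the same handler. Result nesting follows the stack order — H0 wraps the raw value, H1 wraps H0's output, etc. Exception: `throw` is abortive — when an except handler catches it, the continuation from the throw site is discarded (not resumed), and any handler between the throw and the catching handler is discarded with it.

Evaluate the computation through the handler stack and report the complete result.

Answer: [(11, 6)]

Working:
ask @ H3 ⇒ 7
get @ H1 ⇒ 6
throw(5) @ H0 caught ⇒ 11
H1 returns (11, 6)
H2 returns (11, 6)
H3 returns (11, 6)
H4 returns [(11, 6)]
= [(11, 6)]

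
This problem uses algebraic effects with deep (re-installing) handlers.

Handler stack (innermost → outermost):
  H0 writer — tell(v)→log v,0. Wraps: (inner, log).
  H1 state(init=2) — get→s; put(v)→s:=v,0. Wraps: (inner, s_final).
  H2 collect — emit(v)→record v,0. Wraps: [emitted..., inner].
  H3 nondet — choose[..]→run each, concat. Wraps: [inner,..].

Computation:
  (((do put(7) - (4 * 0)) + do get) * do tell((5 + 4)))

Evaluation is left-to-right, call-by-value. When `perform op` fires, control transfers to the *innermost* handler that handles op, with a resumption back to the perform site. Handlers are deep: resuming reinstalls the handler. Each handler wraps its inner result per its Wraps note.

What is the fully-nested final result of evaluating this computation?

Working:
put(7) @ H1 ⇒ s:=7
get @ H1 ⇒ 7
tell(9) @ H0 ⇒ log+=9
H0 returns (0, (9))
H1 returns ((0, (9)), 7)
H2 returns [((0, (9)), 7)]
H3 returns [[((0, (9)), 7)]]
= [[((0, (9)), 7)]]

Answer: [[((0, (9)), 7)]]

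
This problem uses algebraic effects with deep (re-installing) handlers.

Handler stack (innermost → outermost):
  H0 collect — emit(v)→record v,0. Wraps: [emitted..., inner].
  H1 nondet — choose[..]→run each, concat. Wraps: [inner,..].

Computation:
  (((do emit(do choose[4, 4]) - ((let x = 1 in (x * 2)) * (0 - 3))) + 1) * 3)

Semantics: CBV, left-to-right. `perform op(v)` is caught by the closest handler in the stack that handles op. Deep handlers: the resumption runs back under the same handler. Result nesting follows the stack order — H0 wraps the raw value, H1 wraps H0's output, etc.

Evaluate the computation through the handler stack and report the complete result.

Answer: [[4, 21], [4, 21]]

Step-by-step:
choose[4, 4] @ H1
  branch[0] choose=4:
    emit(4) @ H0 ⇒ out+=4
    H0 returns [4, 21]
    H1 returns [[4, 21]]
  branch[1] choose=4:
    emit(4) @ H0 ⇒ out+=4
    H0 returns [4, 21]
    H1 returns [[4, 21]]
= [[4, 21], [4, 21]]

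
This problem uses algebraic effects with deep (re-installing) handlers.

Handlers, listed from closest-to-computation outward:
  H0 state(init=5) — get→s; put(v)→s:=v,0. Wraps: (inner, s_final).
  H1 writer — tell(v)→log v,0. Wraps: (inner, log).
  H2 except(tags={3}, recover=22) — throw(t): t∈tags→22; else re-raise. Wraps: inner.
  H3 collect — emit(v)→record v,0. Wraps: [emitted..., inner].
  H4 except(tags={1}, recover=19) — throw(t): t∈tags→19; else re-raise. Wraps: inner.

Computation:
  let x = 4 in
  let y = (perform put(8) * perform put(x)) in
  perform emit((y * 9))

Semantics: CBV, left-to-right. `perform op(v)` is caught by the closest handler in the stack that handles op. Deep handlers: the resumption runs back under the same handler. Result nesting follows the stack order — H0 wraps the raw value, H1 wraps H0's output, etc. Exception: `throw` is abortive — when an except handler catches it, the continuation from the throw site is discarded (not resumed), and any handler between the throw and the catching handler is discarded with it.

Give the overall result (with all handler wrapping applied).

Working:
put(8) @ H0 ⇒ s:=8
put(4) @ H0 ⇒ s:=4
emit(0) @ H3 ⇒ out+=0
H0 returns (0, 4)
H1 returns ((0, 4), ())
H2 returns ((0, 4), ())
H3 returns [0, ((0, 4), ())]
H4 returns [0, ((0, 4), ())]
= [0, ((0, 4), ())]

Answer: [0, ((0, 4), ())]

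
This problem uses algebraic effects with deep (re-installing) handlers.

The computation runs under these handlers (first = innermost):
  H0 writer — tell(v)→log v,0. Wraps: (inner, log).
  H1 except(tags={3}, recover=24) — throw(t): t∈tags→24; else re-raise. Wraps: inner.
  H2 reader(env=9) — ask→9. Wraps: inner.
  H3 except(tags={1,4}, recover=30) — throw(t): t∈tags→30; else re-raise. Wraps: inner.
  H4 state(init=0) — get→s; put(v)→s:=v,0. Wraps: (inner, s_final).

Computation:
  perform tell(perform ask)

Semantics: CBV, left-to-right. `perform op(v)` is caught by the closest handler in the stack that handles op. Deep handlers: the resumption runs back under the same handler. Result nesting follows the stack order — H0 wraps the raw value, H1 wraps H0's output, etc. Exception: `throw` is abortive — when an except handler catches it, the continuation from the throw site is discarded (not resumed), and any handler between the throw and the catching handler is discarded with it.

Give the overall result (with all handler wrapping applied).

Answer: ((0, (9)), 0)

Step-by-step:
ask @ H2 ⇒ 9
tell(9) @ H0 ⇒ log+=9
H0 returns (0, (9))
H1 returns (0, (9))
H2 returns (0, (9))
H3 returns (0, (9))
H4 returns ((0, (9)), 0)
= ((0, (9)), 0)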